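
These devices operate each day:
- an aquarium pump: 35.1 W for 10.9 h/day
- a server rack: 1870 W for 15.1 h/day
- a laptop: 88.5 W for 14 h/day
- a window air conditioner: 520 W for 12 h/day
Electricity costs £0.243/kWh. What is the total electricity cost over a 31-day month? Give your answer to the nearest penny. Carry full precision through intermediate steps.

aquarium pump: 35.1 W × 10.9 h × 31 d = 11,860 Wh = 11.86 kWh
server rack: 1870 W × 15.1 h × 31 d = 875,347 Wh = 875.3 kWh
laptop: 88.5 W × 14 h × 31 d = 38,409 Wh = 38.41 kWh
window air conditioner: 520 W × 12 h × 31 d = 193,440 Wh = 193.4 kWh
Total energy = 11.86 + 875.3 + 38.41 + 193.4 = 1,119 kWh
Cost = 1,119 kWh × £0.243 = £271.93

£271.93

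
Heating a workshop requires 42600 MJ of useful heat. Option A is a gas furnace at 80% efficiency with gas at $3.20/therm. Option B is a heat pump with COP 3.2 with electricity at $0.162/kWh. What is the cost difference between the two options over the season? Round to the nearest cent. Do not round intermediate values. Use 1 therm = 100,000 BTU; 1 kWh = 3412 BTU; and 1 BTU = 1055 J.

Heat load = 42600 MJ = 42,600,000,000 J / 1055 = 40,379,147 BTU
Gas: input = 40,379,147 / 0.80 = 50,473,934 BTU = 504.7 therm → 504.7 × $3.20 = $1,615.17
Heat pump: 40,379,147 BTU / 3412 = 11,830 kWh heat; / 3.2 = 3,698 kWh in → × $0.162 = $599.12
Difference = |$1,615.17 − $599.12| = $1,016.05

$1016.05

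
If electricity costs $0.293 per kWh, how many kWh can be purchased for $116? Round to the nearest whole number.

$116 / $0.293 per kWh = 395.9 kWh

396 kWh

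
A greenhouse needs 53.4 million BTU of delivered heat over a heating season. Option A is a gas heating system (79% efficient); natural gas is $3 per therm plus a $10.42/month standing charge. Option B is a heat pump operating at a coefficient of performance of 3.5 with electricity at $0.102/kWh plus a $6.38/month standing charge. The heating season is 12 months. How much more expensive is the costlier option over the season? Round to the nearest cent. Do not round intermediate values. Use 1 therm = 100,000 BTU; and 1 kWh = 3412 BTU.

Heat load = 53.4 × 10⁶ BTU = 53,400,000 BTU
Gas: input = 53,400,000 / 0.79 = 67,594,937 BTU = 675.9 therm → 675.9 × $3 = $2,027.85; + 12 × $10.42 standing = $2,152.89
Heat pump: 53,400,000 BTU / 3412 = 15,650 kWh heat; / 3.5 = 4,472 kWh in → × $0.102 = $456.10; + 12 × $6.38 standing = $532.66
Difference = |$2,152.89 − $532.66| = $1,620.22

$1620.22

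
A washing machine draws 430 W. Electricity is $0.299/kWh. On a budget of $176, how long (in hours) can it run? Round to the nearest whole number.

Energy budget = $176 / $0.299 per kWh = 588.6 kWh = 588,629 Wh
Runtime = 588,629 Wh / 430 W = 1,369 h

1369 h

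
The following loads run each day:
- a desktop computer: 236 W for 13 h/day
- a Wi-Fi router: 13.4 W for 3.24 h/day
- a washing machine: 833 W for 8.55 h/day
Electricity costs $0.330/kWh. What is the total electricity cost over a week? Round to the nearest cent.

$23.64

desktop computer: 236 W × 13 h × 7 d = 21,476 Wh = 21.48 kWh
Wi-Fi router: 13.4 W × 3.24 h × 7 d = 304 Wh = 0.3039 kWh
washing machine: 833 W × 8.55 h × 7 d = 49,855 Wh = 49.86 kWh
Total energy = 21.48 + 0.3039 + 49.86 = 71.63 kWh
Cost = 71.63 kWh × $0.330 = $23.64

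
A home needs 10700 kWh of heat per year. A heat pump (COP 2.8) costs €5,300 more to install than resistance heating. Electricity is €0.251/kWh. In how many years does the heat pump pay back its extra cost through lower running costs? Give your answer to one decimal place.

Resistance: 10700 kWh × €0.251 = €2,685.70/yr
Heat pump: 10700 / 2.8 = 3821 kWh in → × €0.251 = €959.18/yr
Annual savings = €1,726.52
Payback = €5,300 / €1,726.52 = 3.07 years

3.1 years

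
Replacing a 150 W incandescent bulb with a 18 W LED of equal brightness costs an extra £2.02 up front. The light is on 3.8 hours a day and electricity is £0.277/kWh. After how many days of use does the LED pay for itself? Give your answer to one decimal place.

14.5 days

Power saved = 150 − 18 = 132 W
Daily energy saved = 132 W × 3.8 h = 501.6 Wh = 0.5016 kWh
Daily savings = 0.5016 × £0.277 = £0.1389
Payback = £2.02 / £0.1389 per day = 14.54 days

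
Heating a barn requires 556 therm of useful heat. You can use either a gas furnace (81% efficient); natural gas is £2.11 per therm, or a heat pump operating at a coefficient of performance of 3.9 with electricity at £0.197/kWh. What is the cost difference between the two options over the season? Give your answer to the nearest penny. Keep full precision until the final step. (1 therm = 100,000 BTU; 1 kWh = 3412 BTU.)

£625.22

Heat load = 556 therm × 100,000 = 55,600,000 BTU
Gas: input = 55,600,000 / 0.81 = 68,641,975 BTU = 686.4 therm → 686.4 × £2.11 = £1,448.35
Heat pump: 55,600,000 BTU / 3412 = 16,300 kWh heat; / 3.9 = 4,178 kWh in → × £0.197 = £823.13
Difference = |£1,448.35 − £823.13| = £625.22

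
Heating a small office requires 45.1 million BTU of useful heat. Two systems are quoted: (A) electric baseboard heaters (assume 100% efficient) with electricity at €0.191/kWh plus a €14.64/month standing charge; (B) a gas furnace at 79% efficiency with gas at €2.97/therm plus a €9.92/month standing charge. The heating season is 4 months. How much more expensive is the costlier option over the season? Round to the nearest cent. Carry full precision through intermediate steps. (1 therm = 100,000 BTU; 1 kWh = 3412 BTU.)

€848.00

Heat load = 45.1 × 10⁶ BTU = 45,100,000 BTU
Gas: input = 45,100,000 / 0.79 = 57,088,608 BTU = 570.9 therm → 570.9 × €2.97 = €1,695.53; + 4 × €9.92 standing = €1,735.21
Electric: 45,100,000 BTU / 3412 = 13,220 kWh → × €0.191 = €2,524.65; + 4 × €14.64 standing = €2,583.21
Difference = |€1,735.21 − €2,583.21| = €848.00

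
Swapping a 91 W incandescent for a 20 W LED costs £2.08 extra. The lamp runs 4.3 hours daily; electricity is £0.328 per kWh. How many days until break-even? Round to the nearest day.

21 days

Power saved = 91 − 20 = 71 W
Daily energy saved = 71 W × 4.3 h = 305.3 Wh = 0.3053 kWh
Daily savings = 0.3053 × £0.328 = £0.1001
Payback = £2.08 / £0.1001 per day = 20.77 days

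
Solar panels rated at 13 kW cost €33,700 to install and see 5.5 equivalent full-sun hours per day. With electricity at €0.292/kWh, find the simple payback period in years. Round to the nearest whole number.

Daily generation = 13 kW × 5.5 h = 71.5 kWh
Annual generation = 71.5 × 365 = 26098 kWh
Annual savings = 26098 × €0.292 = €7,620.47
Payback = €33,700 / €7,620.47 = 4.42 years

4 years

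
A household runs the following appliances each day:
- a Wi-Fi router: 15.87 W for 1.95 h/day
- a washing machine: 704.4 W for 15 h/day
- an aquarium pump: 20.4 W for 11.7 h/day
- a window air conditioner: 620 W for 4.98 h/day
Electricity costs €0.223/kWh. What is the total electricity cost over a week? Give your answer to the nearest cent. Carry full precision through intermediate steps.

€21.73

Wi-Fi router: 15.87 W × 1.95 h × 7 d = 217 Wh = 0.2166 kWh
washing machine: 704.4 W × 15 h × 7 d = 73,962 Wh = 73.96 kWh
aquarium pump: 20.4 W × 11.7 h × 7 d = 1,671 Wh = 1.671 kWh
window air conditioner: 620 W × 4.98 h × 7 d = 21,613 Wh = 21.61 kWh
Total energy = 0.2166 + 73.96 + 1.671 + 21.61 = 97.46 kWh
Cost = 97.46 kWh × €0.223 = €21.73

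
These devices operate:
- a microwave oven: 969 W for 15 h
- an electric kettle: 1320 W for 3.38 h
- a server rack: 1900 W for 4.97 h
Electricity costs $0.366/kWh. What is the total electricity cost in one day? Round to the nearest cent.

microwave oven: 969 W × 15 h = 14,535 Wh = 14.54 kWh
electric kettle: 1320 W × 3.38 h = 4,462 Wh = 4.462 kWh
server rack: 1900 W × 4.97 h = 9,443 Wh = 9.443 kWh
Total energy = 14.54 + 4.462 + 9.443 = 28.44 kWh
Cost = 28.44 kWh × $0.366 = $10.41

$10.41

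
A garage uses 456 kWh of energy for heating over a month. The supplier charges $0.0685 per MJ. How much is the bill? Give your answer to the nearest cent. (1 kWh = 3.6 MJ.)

$112.45

456 kWh × (3.6 MJ/kWh) = 1,642 MJ
Cost = 1,642 MJ × $0.0685/MJ = $112.45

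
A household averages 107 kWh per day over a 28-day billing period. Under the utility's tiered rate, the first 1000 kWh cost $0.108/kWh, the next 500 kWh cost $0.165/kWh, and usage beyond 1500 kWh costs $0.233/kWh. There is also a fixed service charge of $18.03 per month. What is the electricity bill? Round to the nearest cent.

$557.10

Usage = 107 kWh/day × 28 days = 2996 kWh
First 1000 kWh × $0.108 = $108.00
Next 500 kWh × $0.165 = $82.50
Remaining 1496 kWh × $0.233 = $348.57
Energy charge = $539.07; + service $18.03 = $557.10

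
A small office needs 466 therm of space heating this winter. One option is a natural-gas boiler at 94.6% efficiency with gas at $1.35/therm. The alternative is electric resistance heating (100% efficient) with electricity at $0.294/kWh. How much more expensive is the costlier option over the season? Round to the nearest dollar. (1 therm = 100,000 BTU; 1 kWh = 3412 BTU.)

Heat load = 466 therm × 100,000 = 46,600,000 BTU
Gas: input = 46,600,000 / 0.946 = 49,260,042 BTU = 492.6 therm → 492.6 × $1.35 = $665.01
Electric: 46,600,000 BTU / 3412 = 13,660 kWh → × $0.294 = $4,015.36
Difference = |$665.01 − $4,015.36| = $3,350.35 ≈ $3350

$3350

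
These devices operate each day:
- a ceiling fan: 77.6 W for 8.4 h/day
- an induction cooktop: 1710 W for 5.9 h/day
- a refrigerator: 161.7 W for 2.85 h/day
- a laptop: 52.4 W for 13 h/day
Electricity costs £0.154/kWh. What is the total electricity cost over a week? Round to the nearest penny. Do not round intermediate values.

ceiling fan: 77.6 W × 8.4 h × 7 d = 4,563 Wh = 4.563 kWh
induction cooktop: 1710 W × 5.9 h × 7 d = 70,623 Wh = 70.62 kWh
refrigerator: 161.7 W × 2.85 h × 7 d = 3,226 Wh = 3.226 kWh
laptop: 52.4 W × 13 h × 7 d = 4,768 Wh = 4.768 kWh
Total energy = 4.563 + 70.62 + 3.226 + 4.768 = 83.18 kWh
Cost = 83.18 kWh × £0.154 = £12.81

£12.81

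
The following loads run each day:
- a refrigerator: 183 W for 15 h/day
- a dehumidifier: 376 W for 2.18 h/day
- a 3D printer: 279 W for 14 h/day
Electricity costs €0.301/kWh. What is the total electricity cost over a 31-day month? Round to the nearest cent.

€69.71

refrigerator: 183 W × 15 h × 31 d = 85,095 Wh = 85.09 kWh
dehumidifier: 376 W × 2.18 h × 31 d = 25,410 Wh = 25.41 kWh
3D printer: 279 W × 14 h × 31 d = 121,086 Wh = 121.1 kWh
Total energy = 85.09 + 25.41 + 121.1 = 231.6 kWh
Cost = 231.6 kWh × €0.301 = €69.71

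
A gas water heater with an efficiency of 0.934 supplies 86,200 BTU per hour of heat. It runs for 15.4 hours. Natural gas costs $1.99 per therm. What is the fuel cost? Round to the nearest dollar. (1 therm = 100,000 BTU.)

$28

Heat delivered = 86,200 BTU/h × 15.4 h = 1,327,480 BTU
Gas input = 1,327,480 / 0.934 = 1,421,285 BTU
= 1,421,285 / 100,000 = 14.21 therm
Cost = 14.21 × $1.99/therm = $28.28 ≈ $28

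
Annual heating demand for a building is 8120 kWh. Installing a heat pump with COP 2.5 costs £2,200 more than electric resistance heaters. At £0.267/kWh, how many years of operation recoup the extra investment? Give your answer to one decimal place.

Resistance: 8120 kWh × £0.267 = £2,168.04/yr
Heat pump: 8120 / 2.5 = 3248 kWh in → × £0.267 = £867.22/yr
Annual savings = £1,300.82
Payback = £2,200 / £1,300.82 = 1.69 years

1.7 years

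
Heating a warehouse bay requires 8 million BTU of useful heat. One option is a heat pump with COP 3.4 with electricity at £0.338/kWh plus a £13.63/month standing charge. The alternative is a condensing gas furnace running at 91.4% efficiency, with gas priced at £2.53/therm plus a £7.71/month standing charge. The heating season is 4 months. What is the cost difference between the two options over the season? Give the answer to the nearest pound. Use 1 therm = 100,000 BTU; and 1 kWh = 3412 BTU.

£35

Heat load = 8 × 10⁶ BTU = 8,000,000 BTU
Gas: input = 8,000,000 / 0.914 = 8,752,735 BTU = 87.53 therm → 87.53 × £2.53 = £221.44; + 4 × £7.71 standing = £252.28
Heat pump: 8,000,000 BTU / 3412 = 2,345 kWh heat; / 3.4 = 689.6 kWh in → × £0.338 = £233.09; + 4 × £13.63 standing = £287.61
Difference = |£252.28 − £287.61| = £35.32 ≈ £35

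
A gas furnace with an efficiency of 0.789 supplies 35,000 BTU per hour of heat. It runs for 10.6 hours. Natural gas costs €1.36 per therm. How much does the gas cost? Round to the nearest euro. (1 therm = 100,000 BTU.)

Heat delivered = 35,000 BTU/h × 10.6 h = 371,000 BTU
Gas input = 371,000 / 0.789 = 470,215 BTU
= 470,215 / 100,000 = 4.702 therm
Cost = 4.702 × €1.36/therm = €6.39 ≈ €6

€6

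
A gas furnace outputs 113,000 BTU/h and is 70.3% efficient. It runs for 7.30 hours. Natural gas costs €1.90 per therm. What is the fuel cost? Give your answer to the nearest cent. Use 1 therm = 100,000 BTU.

€22.29

Heat delivered = 113,000 BTU/h × 7.30 h = 824,900 BTU
Gas input = 824,900 / 0.703 = 1,173,400 BTU
= 1,173,400 / 100,000 = 11.73 therm
Cost = 11.73 × €1.90/therm = €22.29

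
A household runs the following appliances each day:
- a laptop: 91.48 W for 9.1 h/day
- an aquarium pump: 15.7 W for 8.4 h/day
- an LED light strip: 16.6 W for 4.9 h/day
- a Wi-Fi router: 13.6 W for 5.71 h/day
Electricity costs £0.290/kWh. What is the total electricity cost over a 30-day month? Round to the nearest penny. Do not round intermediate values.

laptop: 91.48 W × 9.1 h × 30 d = 24,974 Wh = 24.97 kWh
aquarium pump: 15.7 W × 8.4 h × 30 d = 3,956 Wh = 3.956 kWh
LED light strip: 16.6 W × 4.9 h × 30 d = 2,440 Wh = 2.44 kWh
Wi-Fi router: 13.6 W × 5.71 h × 30 d = 2,330 Wh = 2.33 kWh
Total energy = 24.97 + 3.956 + 2.44 + 2.33 = 33.7 kWh
Cost = 33.7 kWh × £0.290 = £9.77

£9.77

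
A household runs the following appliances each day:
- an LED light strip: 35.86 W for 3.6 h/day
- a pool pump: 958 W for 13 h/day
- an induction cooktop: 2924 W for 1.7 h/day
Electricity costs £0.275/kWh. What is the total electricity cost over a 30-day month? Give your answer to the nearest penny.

£144.82

LED light strip: 35.86 W × 3.6 h × 30 d = 3,873 Wh = 3.873 kWh
pool pump: 958 W × 13 h × 30 d = 373,620 Wh = 373.6 kWh
induction cooktop: 2924 W × 1.7 h × 30 d = 149,124 Wh = 149.1 kWh
Total energy = 3.873 + 373.6 + 149.1 = 526.6 kWh
Cost = 526.6 kWh × £0.275 = £144.82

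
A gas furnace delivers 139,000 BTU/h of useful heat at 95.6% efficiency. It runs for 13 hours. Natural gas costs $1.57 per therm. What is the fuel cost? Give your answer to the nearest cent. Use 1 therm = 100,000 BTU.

Heat delivered = 139,000 BTU/h × 13 h = 1,807,000 BTU
Gas input = 1,807,000 / 0.956 = 1,890,167 BTU
= 1,890,167 / 100,000 = 18.9 therm
Cost = 18.9 × $1.57/therm = $29.68

$29.68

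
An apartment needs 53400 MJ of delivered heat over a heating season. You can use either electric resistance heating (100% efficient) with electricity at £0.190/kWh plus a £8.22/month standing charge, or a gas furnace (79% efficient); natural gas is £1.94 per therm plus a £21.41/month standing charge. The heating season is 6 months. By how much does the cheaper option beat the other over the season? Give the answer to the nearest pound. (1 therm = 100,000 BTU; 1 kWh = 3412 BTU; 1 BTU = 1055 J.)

Heat load = 53400 MJ = 53,400,000,000 J / 1055 = 50,616,114 BTU
Gas: input = 50,616,114 / 0.79 = 64,071,030 BTU = 640.7 therm → 640.7 × £1.94 = £1,242.98; + 6 × £21.41 standing = £1,371.44
Electric: 50,616,114 BTU / 3412 = 14,830 kWh → × £0.190 = £2,818.60; + 6 × £8.22 standing = £2,867.92
Difference = |£1,371.44 − £2,867.92| = £1,496.48 ≈ £1496

£1496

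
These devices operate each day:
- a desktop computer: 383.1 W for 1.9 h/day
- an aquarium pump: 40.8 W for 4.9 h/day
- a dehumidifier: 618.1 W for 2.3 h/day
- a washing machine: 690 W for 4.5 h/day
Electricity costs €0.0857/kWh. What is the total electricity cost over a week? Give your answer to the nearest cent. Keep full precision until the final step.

€3.27

desktop computer: 383.1 W × 1.9 h × 7 d = 5,095 Wh = 5.095 kWh
aquarium pump: 40.8 W × 4.9 h × 7 d = 1,399 Wh = 1.399 kWh
dehumidifier: 618.1 W × 2.3 h × 7 d = 9,951 Wh = 9.951 kWh
washing machine: 690 W × 4.5 h × 7 d = 21,735 Wh = 21.73 kWh
Total energy = 5.095 + 1.399 + 9.951 + 21.73 = 38.18 kWh
Cost = 38.18 kWh × €0.0857 = €3.27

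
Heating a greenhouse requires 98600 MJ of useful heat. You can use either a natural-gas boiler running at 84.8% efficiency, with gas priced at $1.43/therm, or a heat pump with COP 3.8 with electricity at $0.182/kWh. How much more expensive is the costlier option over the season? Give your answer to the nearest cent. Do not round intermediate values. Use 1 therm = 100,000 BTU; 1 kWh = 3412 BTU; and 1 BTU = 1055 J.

Heat load = 98600 MJ = 98,600,000,000 J / 1055 = 93,459,716 BTU
Gas: input = 93,459,716 / 0.848 = 110,211,929 BTU = 1,102 therm → 1,102 × $1.43 = $1,576.03
Heat pump: 93,459,716 BTU / 3412 = 27,390 kWh heat; / 3.8 = 7,208 kWh in → × $0.182 = $1,311.91
Difference = |$1,576.03 − $1,311.91| = $264.12

$264.12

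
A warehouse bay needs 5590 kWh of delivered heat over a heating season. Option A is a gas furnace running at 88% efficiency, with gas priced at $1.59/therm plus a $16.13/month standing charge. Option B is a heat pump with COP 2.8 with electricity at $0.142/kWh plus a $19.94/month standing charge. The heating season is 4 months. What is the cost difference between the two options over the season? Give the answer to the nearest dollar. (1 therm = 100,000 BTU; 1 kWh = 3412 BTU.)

$46

Heat load = 5590 kWh × 3412 = 19,073,080 BTU
Gas: input = 19,073,080 / 0.88 = 21,673,955 BTU = 216.7 therm → 216.7 × $1.59 = $344.62; + 4 × $16.13 standing = $409.14
Heat pump: 19,073,080 BTU / 3412 = 5,590 kWh heat; / 2.8 = 1,996 kWh in → × $0.142 = $283.49; + 4 × $19.94 standing = $363.25
Difference = |$409.14 − $363.25| = $45.88 ≈ $46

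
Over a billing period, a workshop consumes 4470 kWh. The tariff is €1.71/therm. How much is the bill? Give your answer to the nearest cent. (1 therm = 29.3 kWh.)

€260.88

4470 kWh × (0.03413 therm/kWh) = 152.6 therm
Cost = 152.6 therm × €1.71/therm = €260.88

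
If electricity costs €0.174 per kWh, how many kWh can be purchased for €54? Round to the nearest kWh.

€54 / €0.174 per kWh = 310.3 kWh

310 kWh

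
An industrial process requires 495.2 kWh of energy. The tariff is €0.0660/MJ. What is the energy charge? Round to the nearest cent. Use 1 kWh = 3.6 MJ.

€117.66

495.2 kWh × (3.6 MJ/kWh) = 1,783 MJ
Cost = 1,783 MJ × €0.0660/MJ = €117.66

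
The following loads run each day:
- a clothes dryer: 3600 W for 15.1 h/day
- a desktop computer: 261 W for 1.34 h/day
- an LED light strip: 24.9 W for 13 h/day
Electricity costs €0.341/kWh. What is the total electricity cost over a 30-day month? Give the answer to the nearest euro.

clothes dryer: 3600 W × 15.1 h × 30 d = 1,630,800 Wh = 1,631 kWh
desktop computer: 261 W × 1.34 h × 30 d = 10,492 Wh = 10.49 kWh
LED light strip: 24.9 W × 13 h × 30 d = 9,711 Wh = 9.711 kWh
Total energy = 1,631 + 10.49 + 9.711 = 1,651 kWh
Cost = 1,651 kWh × €0.341 = €562.99 ≈ €563

€563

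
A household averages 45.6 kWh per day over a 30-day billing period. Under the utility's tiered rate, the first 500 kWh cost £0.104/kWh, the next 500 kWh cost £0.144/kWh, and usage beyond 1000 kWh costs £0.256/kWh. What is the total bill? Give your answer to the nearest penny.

£218.21

Usage = 45.6 kWh/day × 30 days = 1368 kWh
First 500 kWh × £0.104 = £52.00
Next 500 kWh × £0.144 = £72.00
Remaining 368 kWh × £0.256 = £94.21
Total = £218.21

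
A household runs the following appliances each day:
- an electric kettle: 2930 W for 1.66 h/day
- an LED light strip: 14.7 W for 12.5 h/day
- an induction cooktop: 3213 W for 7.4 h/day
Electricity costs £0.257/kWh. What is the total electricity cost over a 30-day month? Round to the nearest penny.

£222.23

electric kettle: 2930 W × 1.66 h × 30 d = 145,914 Wh = 145.9 kWh
LED light strip: 14.7 W × 12.5 h × 30 d = 5,512 Wh = 5.513 kWh
induction cooktop: 3213 W × 7.4 h × 30 d = 713,286 Wh = 713.3 kWh
Total energy = 145.9 + 5.513 + 713.3 = 864.7 kWh
Cost = 864.7 kWh × £0.257 = £222.23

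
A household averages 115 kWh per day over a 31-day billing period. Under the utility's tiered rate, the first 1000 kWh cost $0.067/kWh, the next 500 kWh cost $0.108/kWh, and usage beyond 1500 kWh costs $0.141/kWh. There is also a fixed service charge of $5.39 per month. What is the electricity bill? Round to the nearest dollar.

$418

Usage = 115 kWh/day × 31 days = 3565 kWh
First 1000 kWh × $0.067 = $67.00
Next 500 kWh × $0.108 = $54.00
Remaining 2065 kWh × $0.141 = $291.16
Energy charge = $412.16; + service $5.39 = $417.55 ≈ $418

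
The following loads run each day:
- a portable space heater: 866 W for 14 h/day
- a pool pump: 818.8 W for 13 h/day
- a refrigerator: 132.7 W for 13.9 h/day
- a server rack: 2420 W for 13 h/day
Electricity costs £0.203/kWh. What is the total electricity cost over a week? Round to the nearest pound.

£80

portable space heater: 866 W × 14 h × 7 d = 84,868 Wh = 84.87 kWh
pool pump: 818.8 W × 13 h × 7 d = 74,511 Wh = 74.51 kWh
refrigerator: 132.7 W × 13.9 h × 7 d = 12,912 Wh = 12.91 kWh
server rack: 2420 W × 13 h × 7 d = 220,220 Wh = 220.2 kWh
Total energy = 84.87 + 74.51 + 12.91 + 220.2 = 392.5 kWh
Cost = 392.5 kWh × £0.203 = £79.68 ≈ £80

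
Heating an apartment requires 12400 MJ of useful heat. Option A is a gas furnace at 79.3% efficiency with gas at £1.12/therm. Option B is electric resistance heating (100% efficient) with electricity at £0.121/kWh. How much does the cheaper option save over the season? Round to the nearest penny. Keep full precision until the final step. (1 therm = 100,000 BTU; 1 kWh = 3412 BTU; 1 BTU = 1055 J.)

Heat load = 12400 MJ = 12,400,000,000 J / 1055 = 11,753,555 BTU
Gas: input = 11,753,555 / 0.793 = 14,821,632 BTU = 148.2 therm → 148.2 × £1.12 = £166.00
Electric: 11,753,555 BTU / 3412 = 3,445 kWh → × £0.121 = £416.82
Difference = |£166.00 − £416.82| = £250.81

£250.81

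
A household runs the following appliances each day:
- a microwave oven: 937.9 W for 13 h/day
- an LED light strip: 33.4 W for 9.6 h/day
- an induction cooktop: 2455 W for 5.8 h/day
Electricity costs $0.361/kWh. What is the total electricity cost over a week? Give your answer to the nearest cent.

$67.60

microwave oven: 937.9 W × 13 h × 7 d = 85,349 Wh = 85.35 kWh
LED light strip: 33.4 W × 9.6 h × 7 d = 2,244 Wh = 2.244 kWh
induction cooktop: 2455 W × 5.8 h × 7 d = 99,673 Wh = 99.67 kWh
Total energy = 85.35 + 2.244 + 99.67 = 187.3 kWh
Cost = 187.3 kWh × $0.361 = $67.60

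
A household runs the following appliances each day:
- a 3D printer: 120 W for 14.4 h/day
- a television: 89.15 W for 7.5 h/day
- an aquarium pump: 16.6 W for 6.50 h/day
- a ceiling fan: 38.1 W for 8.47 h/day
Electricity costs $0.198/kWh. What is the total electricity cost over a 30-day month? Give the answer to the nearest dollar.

$17

3D printer: 120 W × 14.4 h × 30 d = 51,840 Wh = 51.84 kWh
television: 89.15 W × 7.5 h × 30 d = 20,059 Wh = 20.06 kWh
aquarium pump: 16.6 W × 6.50 h × 30 d = 3,237 Wh = 3.237 kWh
ceiling fan: 38.1 W × 8.47 h × 30 d = 9,681 Wh = 9.681 kWh
Total energy = 51.84 + 20.06 + 3.237 + 9.681 = 84.82 kWh
Cost = 84.82 kWh × $0.198 = $16.79 ≈ $17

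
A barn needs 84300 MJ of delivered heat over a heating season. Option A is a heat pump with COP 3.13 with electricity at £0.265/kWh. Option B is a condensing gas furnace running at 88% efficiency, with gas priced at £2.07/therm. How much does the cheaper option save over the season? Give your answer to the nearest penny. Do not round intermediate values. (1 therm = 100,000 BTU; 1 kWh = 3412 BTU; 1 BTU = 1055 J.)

£103.16

Heat load = 84300 MJ = 84,300,000,000 J / 1055 = 79,905,213 BTU
Gas: input = 79,905,213 / 0.88 = 90,801,379 BTU = 908 therm → 908 × £2.07 = £1,879.59
Heat pump: 79,905,213 BTU / 3412 = 23,420 kWh heat; / 3.13 = 7,482 kWh in → × £0.265 = £1,982.75
Difference = |£1,879.59 − £1,982.75| = £103.16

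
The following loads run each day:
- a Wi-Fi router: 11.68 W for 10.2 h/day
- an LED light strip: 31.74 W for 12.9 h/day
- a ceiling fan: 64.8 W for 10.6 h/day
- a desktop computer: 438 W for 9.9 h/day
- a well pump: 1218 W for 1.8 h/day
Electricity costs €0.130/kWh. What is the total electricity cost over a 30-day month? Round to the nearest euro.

€30

Wi-Fi router: 11.68 W × 10.2 h × 30 d = 3,574 Wh = 3.574 kWh
LED light strip: 31.74 W × 12.9 h × 30 d = 12,283 Wh = 12.28 kWh
ceiling fan: 64.8 W × 10.6 h × 30 d = 20,606 Wh = 20.61 kWh
desktop computer: 438 W × 9.9 h × 30 d = 130,086 Wh = 130.1 kWh
well pump: 1218 W × 1.8 h × 30 d = 65,772 Wh = 65.77 kWh
Total energy = 3.574 + 12.28 + 20.61 + 130.1 + 65.77 = 232.3 kWh
Cost = 232.3 kWh × €0.130 = €30.20 ≈ €30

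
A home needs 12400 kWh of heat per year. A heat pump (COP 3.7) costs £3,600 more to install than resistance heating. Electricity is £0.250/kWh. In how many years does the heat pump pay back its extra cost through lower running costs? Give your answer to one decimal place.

1.6 years

Resistance: 12400 kWh × £0.250 = £3,100.00/yr
Heat pump: 12400 / 3.7 = 3351 kWh in → × £0.250 = £837.84/yr
Annual savings = £2,262.16
Payback = £3,600 / £2,262.16 = 1.59 years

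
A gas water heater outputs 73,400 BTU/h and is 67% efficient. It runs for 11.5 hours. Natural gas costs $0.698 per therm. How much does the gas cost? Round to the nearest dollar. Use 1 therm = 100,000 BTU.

$9

Heat delivered = 73,400 BTU/h × 11.5 h = 844,100 BTU
Gas input = 844,100 / 0.67 = 1,259,851 BTU
= 1,259,851 / 100,000 = 12.6 therm
Cost = 12.6 × $0.698/therm = $8.79 ≈ $9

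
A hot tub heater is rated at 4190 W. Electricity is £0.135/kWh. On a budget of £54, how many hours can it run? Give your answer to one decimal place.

95.5 h

Energy budget = £54 / £0.135 per kWh = 400 kWh = 400,000 Wh
Runtime = 400,000 Wh / 4190 W = 95.47 h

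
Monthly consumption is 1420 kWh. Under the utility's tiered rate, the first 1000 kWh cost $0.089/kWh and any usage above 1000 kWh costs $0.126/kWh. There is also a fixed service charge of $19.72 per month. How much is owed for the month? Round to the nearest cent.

First 1000 kWh × $0.089 = $89.00
Remaining 420 kWh × $0.126 = $52.92
Energy charge = $141.92; + service $19.72 = $161.64

$161.64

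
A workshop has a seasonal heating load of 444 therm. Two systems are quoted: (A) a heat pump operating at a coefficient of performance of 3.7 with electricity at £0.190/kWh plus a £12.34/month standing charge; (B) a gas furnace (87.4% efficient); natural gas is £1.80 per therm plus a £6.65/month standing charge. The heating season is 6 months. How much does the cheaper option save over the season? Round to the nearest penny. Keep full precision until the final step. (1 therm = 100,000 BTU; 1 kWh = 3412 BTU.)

Heat load = 444 therm × 100,000 = 44,400,000 BTU
Gas: input = 44,400,000 / 0.874 = 50,800,915 BTU = 508 therm → 508 × £1.80 = £914.42; + 6 × £6.65 standing = £954.32
Heat pump: 44,400,000 BTU / 3412 = 13,010 kWh heat; / 3.7 = 3,517 kWh in → × £0.190 = £668.23; + 6 × £12.34 standing = £742.27
Difference = |£954.32 − £742.27| = £212.05

£212.05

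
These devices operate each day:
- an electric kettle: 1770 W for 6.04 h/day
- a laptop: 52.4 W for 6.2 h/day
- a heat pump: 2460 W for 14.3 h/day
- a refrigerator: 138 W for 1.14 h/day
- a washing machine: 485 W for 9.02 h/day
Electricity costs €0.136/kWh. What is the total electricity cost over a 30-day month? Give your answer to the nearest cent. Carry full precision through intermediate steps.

€206.96

electric kettle: 1770 W × 6.04 h × 30 d = 320,724 Wh = 320.7 kWh
laptop: 52.4 W × 6.2 h × 30 d = 9,746 Wh = 9.746 kWh
heat pump: 2460 W × 14.3 h × 30 d = 1,055,340 Wh = 1,055 kWh
refrigerator: 138 W × 1.14 h × 30 d = 4,720 Wh = 4.72 kWh
washing machine: 485 W × 9.02 h × 30 d = 131,241 Wh = 131.2 kWh
Total energy = 320.7 + 9.746 + 1,055 + 4.72 + 131.2 = 1,522 kWh
Cost = 1,522 kWh × €0.136 = €206.96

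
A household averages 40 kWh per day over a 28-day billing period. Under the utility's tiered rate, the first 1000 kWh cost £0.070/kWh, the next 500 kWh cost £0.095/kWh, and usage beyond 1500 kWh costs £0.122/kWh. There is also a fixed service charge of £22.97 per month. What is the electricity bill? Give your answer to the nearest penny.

Usage = 40 kWh/day × 28 days = 1120 kWh
First 1000 kWh × £0.070 = £70.00
Next 120 kWh × £0.095 = £11.40
Remaining tier: 0 kWh (not reached)
Energy charge = £81.40; + service £22.97 = £104.37

£104.37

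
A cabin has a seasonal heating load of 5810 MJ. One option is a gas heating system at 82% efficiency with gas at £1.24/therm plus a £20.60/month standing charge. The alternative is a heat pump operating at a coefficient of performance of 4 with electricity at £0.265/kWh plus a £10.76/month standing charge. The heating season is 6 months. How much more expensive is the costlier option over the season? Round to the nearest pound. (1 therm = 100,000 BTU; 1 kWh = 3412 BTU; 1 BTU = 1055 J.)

£35

Heat load = 5810 MJ = 5,810,000,000 J / 1055 = 5,507,109 BTU
Gas: input = 5,507,109 / 0.82 = 6,715,987 BTU = 67.16 therm → 67.16 × £1.24 = £83.28; + 6 × £20.60 standing = £206.88
Heat pump: 5,507,109 BTU / 3412 = 1,614 kWh heat; / 4 = 403.5 kWh in → × £0.265 = £106.93; + 6 × £10.76 standing = £171.49
Difference = |£206.88 − £171.49| = £35.39 ≈ £35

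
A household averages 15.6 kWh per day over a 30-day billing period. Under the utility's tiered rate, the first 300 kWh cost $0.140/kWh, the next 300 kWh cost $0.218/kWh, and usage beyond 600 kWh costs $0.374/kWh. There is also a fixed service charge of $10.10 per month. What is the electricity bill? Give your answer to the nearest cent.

$88.72

Usage = 15.6 kWh/day × 30 days = 468 kWh
First 300 kWh × $0.140 = $42.00
Next 168 kWh × $0.218 = $36.62
Remaining tier: 0 kWh (not reached)
Energy charge = $78.62; + service $10.10 = $88.72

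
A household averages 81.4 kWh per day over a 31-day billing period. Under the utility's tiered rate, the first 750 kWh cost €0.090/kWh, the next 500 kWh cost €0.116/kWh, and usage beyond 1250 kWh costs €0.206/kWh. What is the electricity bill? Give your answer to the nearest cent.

€387.82

Usage = 81.4 kWh/day × 31 days = 2523.4 kWh
First 750 kWh × €0.090 = €67.50
Next 500 kWh × €0.116 = €58.00
Remaining 1273.4 kWh × €0.206 = €262.32
Total = €387.82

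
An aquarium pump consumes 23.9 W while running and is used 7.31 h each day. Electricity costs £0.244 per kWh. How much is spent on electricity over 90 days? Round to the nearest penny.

£3.84

Energy = 23.9 W × 7.31 h/day × 90 days = 15,724 Wh = 15.72 kWh
Cost = 15.72 kWh × £0.244/kWh = £3.84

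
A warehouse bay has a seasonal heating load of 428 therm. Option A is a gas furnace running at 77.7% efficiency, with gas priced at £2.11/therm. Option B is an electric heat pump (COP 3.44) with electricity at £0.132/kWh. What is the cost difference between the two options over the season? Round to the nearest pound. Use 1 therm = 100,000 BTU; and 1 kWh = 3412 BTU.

£681

Heat load = 428 therm × 100,000 = 42,800,000 BTU
Gas: input = 42,800,000 / 0.777 = 55,083,655 BTU = 550.8 therm → 550.8 × £2.11 = £1,162.27
Heat pump: 42,800,000 BTU / 3412 = 12,540 kWh heat; / 3.44 = 3,647 kWh in → × £0.132 = £481.34
Difference = |£1,162.27 − £481.34| = £680.93 ≈ £681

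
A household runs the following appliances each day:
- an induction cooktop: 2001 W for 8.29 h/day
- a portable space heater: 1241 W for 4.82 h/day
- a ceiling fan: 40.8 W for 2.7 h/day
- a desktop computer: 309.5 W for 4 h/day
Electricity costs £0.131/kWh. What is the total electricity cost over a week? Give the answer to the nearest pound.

£22

induction cooktop: 2001 W × 8.29 h × 7 d = 116,118 Wh = 116.1 kWh
portable space heater: 1241 W × 4.82 h × 7 d = 41,871 Wh = 41.87 kWh
ceiling fan: 40.8 W × 2.7 h × 7 d = 771 Wh = 0.7711 kWh
desktop computer: 309.5 W × 4 h × 7 d = 8,666 Wh = 8.666 kWh
Total energy = 116.1 + 41.87 + 0.7711 + 8.666 = 167.4 kWh
Cost = 167.4 kWh × £0.131 = £21.93 ≈ £22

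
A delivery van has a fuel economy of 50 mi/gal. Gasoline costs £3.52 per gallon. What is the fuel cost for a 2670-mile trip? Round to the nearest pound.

Fuel = 2670 mi / 50 mpg = 53.4 gal
Cost = 53.4 gal × £3.52/gal = £187.97 ≈ £188

£188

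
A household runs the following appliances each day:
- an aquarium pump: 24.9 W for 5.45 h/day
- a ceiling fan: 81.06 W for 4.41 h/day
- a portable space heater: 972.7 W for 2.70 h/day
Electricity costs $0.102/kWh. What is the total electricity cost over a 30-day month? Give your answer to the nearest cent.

$9.55

aquarium pump: 24.9 W × 5.45 h × 30 d = 4,071 Wh = 4.071 kWh
ceiling fan: 81.06 W × 4.41 h × 30 d = 10,724 Wh = 10.72 kWh
portable space heater: 972.7 W × 2.70 h × 30 d = 78,789 Wh = 78.79 kWh
Total energy = 4.071 + 10.72 + 78.79 = 93.58 kWh
Cost = 93.58 kWh × $0.102 = $9.55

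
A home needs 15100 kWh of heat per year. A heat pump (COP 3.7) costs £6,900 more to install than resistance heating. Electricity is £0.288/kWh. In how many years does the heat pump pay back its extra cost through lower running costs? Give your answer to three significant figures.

2.17 years

Resistance: 15100 kWh × £0.288 = £4,348.80/yr
Heat pump: 15100 / 3.7 = 4081 kWh in → × £0.288 = £1,175.35/yr
Annual savings = £3,173.45
Payback = £6,900 / £3,173.45 = 2.17 years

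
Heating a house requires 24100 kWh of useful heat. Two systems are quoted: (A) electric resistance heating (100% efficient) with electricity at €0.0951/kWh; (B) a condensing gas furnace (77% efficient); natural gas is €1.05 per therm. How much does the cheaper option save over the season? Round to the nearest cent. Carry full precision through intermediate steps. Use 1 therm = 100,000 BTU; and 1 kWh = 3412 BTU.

Heat load = 24100 kWh × 3412 = 82,229,200 BTU
Gas: input = 82,229,200 / 0.77 = 106,791,169 BTU = 1,068 therm → 1,068 × €1.05 = €1,121.31
Electric: 82,229,200 BTU / 3412 = 24,100 kWh → × €0.0951 = €2,291.91
Difference = |€1,121.31 − €2,291.91| = €1,170.60

€1170.60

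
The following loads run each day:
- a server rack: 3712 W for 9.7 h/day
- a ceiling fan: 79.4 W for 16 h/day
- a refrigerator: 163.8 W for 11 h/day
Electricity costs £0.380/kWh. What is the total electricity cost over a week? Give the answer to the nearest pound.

£104

server rack: 3712 W × 9.7 h × 7 d = 252,045 Wh = 252 kWh
ceiling fan: 79.4 W × 16 h × 7 d = 8,893 Wh = 8.893 kWh
refrigerator: 163.8 W × 11 h × 7 d = 12,613 Wh = 12.61 kWh
Total energy = 252 + 8.893 + 12.61 = 273.6 kWh
Cost = 273.6 kWh × £0.380 = £103.95 ≈ £104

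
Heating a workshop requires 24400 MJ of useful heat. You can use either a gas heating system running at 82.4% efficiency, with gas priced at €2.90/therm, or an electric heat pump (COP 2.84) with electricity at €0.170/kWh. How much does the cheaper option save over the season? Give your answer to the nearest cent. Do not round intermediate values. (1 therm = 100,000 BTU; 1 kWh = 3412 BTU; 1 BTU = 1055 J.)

€408.22

Heat load = 24400 MJ = 24,400,000,000 J / 1055 = 23,127,962 BTU
Gas: input = 23,127,962 / 0.824 = 28,067,915 BTU = 280.7 therm → 280.7 × €2.90 = €813.97
Heat pump: 23,127,962 BTU / 3412 = 6,778 kWh heat; / 2.84 = 2,387 kWh in → × €0.170 = €405.75
Difference = |€813.97 − €405.75| = €408.22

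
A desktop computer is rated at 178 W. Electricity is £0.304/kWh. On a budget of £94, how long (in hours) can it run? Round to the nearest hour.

Energy budget = £94 / £0.304 per kWh = 309.2 kWh = 309,211 Wh
Runtime = 309,211 Wh / 178 W = 1,737 h

1737 h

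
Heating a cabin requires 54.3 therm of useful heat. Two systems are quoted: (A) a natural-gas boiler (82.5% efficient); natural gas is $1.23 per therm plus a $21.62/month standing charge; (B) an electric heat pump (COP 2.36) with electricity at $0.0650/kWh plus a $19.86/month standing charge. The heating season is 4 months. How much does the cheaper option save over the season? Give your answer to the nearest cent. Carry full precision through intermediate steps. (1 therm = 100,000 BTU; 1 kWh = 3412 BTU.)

$44.16

Heat load = 54.3 therm × 100,000 = 5,430,000 BTU
Gas: input = 5,430,000 / 0.825 = 6,581,818 BTU = 65.82 therm → 65.82 × $1.23 = $80.96; + 4 × $21.62 standing = $167.44
Heat pump: 5,430,000 BTU / 3412 = 1,591 kWh heat; / 2.36 = 674.3 kWh in → × $0.0650 = $43.83; + 4 × $19.86 standing = $123.27
Difference = |$167.44 − $123.27| = $44.16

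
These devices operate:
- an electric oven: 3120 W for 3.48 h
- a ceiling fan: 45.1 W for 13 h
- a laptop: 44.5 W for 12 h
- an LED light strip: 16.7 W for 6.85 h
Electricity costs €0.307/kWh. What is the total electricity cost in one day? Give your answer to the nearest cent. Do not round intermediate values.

€3.71

electric oven: 3120 W × 3.48 h = 10,858 Wh = 10.86 kWh
ceiling fan: 45.1 W × 13 h = 586 Wh = 0.5863 kWh
laptop: 44.5 W × 12 h = 534 Wh = 0.534 kWh
LED light strip: 16.7 W × 6.85 h = 114 Wh = 0.1144 kWh
Total energy = 10.86 + 0.5863 + 0.534 + 0.1144 = 12.09 kWh
Cost = 12.09 kWh × €0.307 = €3.71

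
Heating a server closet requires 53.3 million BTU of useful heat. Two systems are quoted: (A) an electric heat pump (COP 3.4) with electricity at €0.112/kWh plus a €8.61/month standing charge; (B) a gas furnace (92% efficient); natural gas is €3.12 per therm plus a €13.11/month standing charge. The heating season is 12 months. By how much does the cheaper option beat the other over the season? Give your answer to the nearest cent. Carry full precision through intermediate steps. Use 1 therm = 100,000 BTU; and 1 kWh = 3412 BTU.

€1346.98

Heat load = 53.3 × 10⁶ BTU = 53,300,000 BTU
Gas: input = 53,300,000 / 0.92 = 57,934,783 BTU = 579.3 therm → 579.3 × €3.12 = €1,807.57; + 12 × €13.11 standing = €1,964.89
Heat pump: 53,300,000 BTU / 3412 = 15,620 kWh heat; / 3.4 = 4,595 kWh in → × €0.112 = €514.59; + 12 × €8.61 standing = €617.91
Difference = |€1,964.89 − €617.91| = €1,346.98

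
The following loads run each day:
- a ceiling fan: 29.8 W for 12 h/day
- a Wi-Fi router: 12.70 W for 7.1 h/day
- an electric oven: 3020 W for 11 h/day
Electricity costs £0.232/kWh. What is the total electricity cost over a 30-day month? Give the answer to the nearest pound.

£234

ceiling fan: 29.8 W × 12 h × 30 d = 10,728 Wh = 10.73 kWh
Wi-Fi router: 12.70 W × 7.1 h × 30 d = 2,705 Wh = 2.705 kWh
electric oven: 3020 W × 11 h × 30 d = 996,600 Wh = 996.6 kWh
Total energy = 10.73 + 2.705 + 996.6 = 1,010 kWh
Cost = 1,010 kWh × £0.232 = £234.33 ≈ £234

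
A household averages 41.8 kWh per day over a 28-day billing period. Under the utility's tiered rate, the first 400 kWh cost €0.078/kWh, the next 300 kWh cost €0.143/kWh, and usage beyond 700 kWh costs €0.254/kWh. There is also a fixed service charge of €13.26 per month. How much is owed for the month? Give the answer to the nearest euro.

Usage = 41.8 kWh/day × 28 days = 1170.4 kWh
First 400 kWh × €0.078 = €31.20
Next 300 kWh × €0.143 = €42.90
Remaining 470.4 kWh × €0.254 = €119.48
Energy charge = €193.58; + service €13.26 = €206.84 ≈ €207

€207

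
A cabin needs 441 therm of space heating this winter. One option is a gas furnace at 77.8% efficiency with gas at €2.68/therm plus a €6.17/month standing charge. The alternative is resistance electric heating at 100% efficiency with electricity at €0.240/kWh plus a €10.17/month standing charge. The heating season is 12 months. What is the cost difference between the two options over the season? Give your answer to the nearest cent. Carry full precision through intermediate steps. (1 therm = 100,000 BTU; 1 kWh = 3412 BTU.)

€1630.87

Heat load = 441 therm × 100,000 = 44,100,000 BTU
Gas: input = 44,100,000 / 0.778 = 56,683,805 BTU = 566.8 therm → 566.8 × €2.68 = €1,519.13; + 12 × €6.17 standing = €1,593.17
Electric: 44,100,000 BTU / 3412 = 12,920 kWh → × €0.240 = €3,101.99; + 12 × €10.17 standing = €3,224.03
Difference = |€1,593.17 − €3,224.03| = €1,630.87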